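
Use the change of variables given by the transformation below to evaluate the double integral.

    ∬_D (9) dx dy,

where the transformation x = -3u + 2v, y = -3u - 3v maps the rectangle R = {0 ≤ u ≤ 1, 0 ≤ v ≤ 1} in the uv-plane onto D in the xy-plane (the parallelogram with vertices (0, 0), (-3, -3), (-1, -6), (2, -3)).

Compute the Jacobian determinant of (x, y) with respect to (u, v):

    ∂(x,y)/∂(u,v) = | -3  2 | = (-3)(-3) - (2)(-3) = 15.
                   | -3  -3 |

Its absolute value is |J| = 15 (the area scaling factor).

Substituting x = -3u + 2v, y = -3u - 3v into the integrand,

    9 → 9,

so the integral becomes

    ∬_R (9) · |J| du dv = ∫_0^1 ∫_0^1 (135) dv du.

Inner (v): 135.
Outer (u): 135.

Therefore ∬_D (9) dx dy = 135.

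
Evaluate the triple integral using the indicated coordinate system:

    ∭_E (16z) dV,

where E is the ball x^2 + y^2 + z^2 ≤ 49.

In spherical coordinates, x = ρ sin(φ) cos(θ), y = ρ sin(φ) sin(θ), z = ρ cos(φ), and dV = ρ^2 sin(φ) dρ dφ dθ.

The integrand becomes 16ρ cos(φ), so

    ∭_E (16z) dV = ∫_{0}^{2π} ∫_{0}^{π} ∫_{0}^{7} (16ρ cos(φ)) · ρ^2 sin(φ) dρ dφ dθ.

Inner (ρ): 4802sin(2φ).
Middle (φ): 0.
Outer (θ): 0.

Therefore the triple integral equals 0.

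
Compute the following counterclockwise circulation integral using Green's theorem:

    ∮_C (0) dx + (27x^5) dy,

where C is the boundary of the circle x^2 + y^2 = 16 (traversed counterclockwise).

Green's theorem converts the closed line integral into a double integral over the enclosed region D:

    ∮_C P dx + Q dy = ∬_D (∂Q/∂x - ∂P/∂y) dA.

Here P = 0, Q = 27x^5, so

    ∂Q/∂x = 135x^4,    ∂P/∂y = 0,
    ∂Q/∂x - ∂P/∂y = 135x^4.

D is the region x^2 + y^2 ≤ 16. Evaluating the double integral:

In polar coordinates (x = r cos θ, y = r sin θ, dA = r dr dθ) the integrand becomes 135r^4cos(θ)^4, so

    ∬_D (135x^4) dA = ∫_0^{2π} ∫_0^{4} (135r^4cos(θ)^4) · r dr dθ.

Inner (r from 0 to 4): 92160cos(θ)^4.
Outer (θ from 0 to 2π): 69120π.

Therefore ∮_C P dx + Q dy = 69120π.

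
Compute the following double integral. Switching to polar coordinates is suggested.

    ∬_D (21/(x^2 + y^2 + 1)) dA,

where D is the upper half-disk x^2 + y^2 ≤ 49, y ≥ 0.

The region D is 0 ≤ r ≤ 7, 0 ≤ θ ≤ π in polar coordinates, where x = r cos(θ), y = r sin(θ), and dA = r dr dθ.

Under the substitution, the integrand becomes 21/(r^2 + 1), so

    ∬_D (21/(x^2 + y^2 + 1)) dA = ∫_{0}^{π} ∫_{0}^{7} (21/(r^2 + 1)) · r dr dθ.

Inner integral (in r): ∫_{0}^{7} (21/(r^2 + 1)) · r dr = 21log(50)/2.

Outer integral (in θ): ∫_{0}^{π} (21log(50)/2) dθ = 21π log(50)/2.

Therefore ∬_D (21/(x^2 + y^2 + 1)) dA = 21π log(50)/2.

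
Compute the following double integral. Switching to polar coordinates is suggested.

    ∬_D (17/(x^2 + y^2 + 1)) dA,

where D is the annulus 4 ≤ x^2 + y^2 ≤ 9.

The region D is 2 ≤ r ≤ 3, 0 ≤ θ ≤ 2π in polar coordinates, where x = r cos(θ), y = r sin(θ), and dA = r dr dθ.

Under the substitution, the integrand becomes 17/(r^2 + 1), so

    ∬_D (17/(x^2 + y^2 + 1)) dA = ∫_{0}^{2π} ∫_{2}^{3} (17/(r^2 + 1)) · r dr dθ.

Inner integral (in r): ∫_{2}^{3} (17/(r^2 + 1)) · r dr = 17log(2)/2.

Outer integral (in θ): ∫_{0}^{2π} (17log(2)/2) dθ = 17π log(2).

Therefore ∬_D (17/(x^2 + y^2 + 1)) dA = 17π log(2).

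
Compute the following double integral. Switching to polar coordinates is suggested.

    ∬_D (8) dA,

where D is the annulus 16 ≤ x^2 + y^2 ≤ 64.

The region D is 4 ≤ r ≤ 8, 0 ≤ θ ≤ 2π in polar coordinates, where x = r cos(θ), y = r sin(θ), and dA = r dr dθ.

Under the substitution, the integrand becomes 8, so

    ∬_D (8) dA = ∫_{0}^{2π} ∫_{4}^{8} (8) · r dr dθ.

Inner integral (in r): ∫_{4}^{8} (8) · r dr = 192.

Outer integral (in θ): ∫_{0}^{2π} (192) dθ = 384π.

Therefore ∬_D (8) dA = 384π.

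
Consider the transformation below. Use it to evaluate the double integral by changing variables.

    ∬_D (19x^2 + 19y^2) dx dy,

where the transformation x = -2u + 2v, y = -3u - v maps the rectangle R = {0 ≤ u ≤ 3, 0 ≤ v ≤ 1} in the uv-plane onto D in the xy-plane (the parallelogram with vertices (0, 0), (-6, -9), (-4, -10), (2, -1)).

Compute the Jacobian determinant of (x, y) with respect to (u, v):

    ∂(x,y)/∂(u,v) = | -2  2 | = (-2)(-1) - (2)(-3) = 8.
                   | -3  -1 |

Its absolute value is |J| = 8 (the area scaling factor).

Substituting x = -2u + 2v, y = -3u - v into the integrand,

    19x^2 + 19y^2 → 247u^2 - 38u v + 95v^2,

so the integral becomes

    ∬_R (247u^2 - 38u v + 95v^2) · |J| du dv = ∫_0^3 ∫_0^1 (1976u^2 - 304u v + 760v^2) dv du.

Inner (v): 1976u^2 - 152u + 760/3.
Outer (u): 17860.

Therefore ∬_D (19x^2 + 19y^2) dx dy = 17860.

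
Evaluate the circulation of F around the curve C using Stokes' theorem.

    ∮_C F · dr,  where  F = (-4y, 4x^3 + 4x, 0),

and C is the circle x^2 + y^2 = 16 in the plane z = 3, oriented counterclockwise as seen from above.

Let S be the flat disk x^2 + y^2 ≤ 16 in the plane z = 3, with upward unit normal n̂ = ẑ. By Stokes' theorem,

    ∮_C F · dr = ∬_S (∇ × F) · n̂ dS = ∬_D (curl F)_z dA,

where D is the disk x^2 + y^2 ≤ 16.

Compute the curl of F = (-4y, 4x^3 + 4x, 0):
    (∇ × F)_x = ∂F_z/∂y - ∂F_y/∂z = 0,
    (∇ × F)_y = ∂F_x/∂z - ∂F_z/∂x = 0,
    (∇ × F)_z = ∂F_y/∂x - ∂F_x/∂y = 12x^2 + 8.

On z = 3, (curl F)_z = 12x^2 + 8.

Convert to polar (x = r cos θ, y = r sin θ, dA = r dr dθ); the integrand becomes 12r^2cos(θ)^2 + 8, so

    ∬_D (curl F)_z dA = ∫_0^{2π} ∫_0^{4} (12r^2cos(θ)^2 + 8) · r dr dθ.

Inner (r from 0 to 4): 768cos(θ)^2 + 64.
Outer (θ from 0 to 2π): 896π.

Therefore ∮_C F · dr = 896π.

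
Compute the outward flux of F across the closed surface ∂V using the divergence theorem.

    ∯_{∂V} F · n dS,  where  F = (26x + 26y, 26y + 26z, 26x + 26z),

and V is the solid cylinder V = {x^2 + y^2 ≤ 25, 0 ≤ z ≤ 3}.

By the divergence theorem,

    ∯_{∂V} F · n dS = ∭_V (∇ · F) dV.

Compute the divergence:
    ∇ · F = ∂F_x/∂x + ∂F_y/∂y + ∂F_z/∂z = 26 + 26 + 26 = 78.

In cylindrical coordinates, x = r cos(θ), y = r sin(θ), z = z, dV = r dr dθ dz, with 0 ≤ r ≤ 5, 0 ≤ θ ≤ 2π, 0 ≤ z ≤ 3.

The integrand, after substitution and multiplying by the volume element, becomes (78) · r, so

    ∭_V (∇·F) dV = ∫_0^{2π} ∫_0^{5} ∫_0^{3} (78) · r dz dr dθ.

Inner (z from 0 to 3): 234r.
Middle (r from 0 to 5): 2925.
Outer (θ from 0 to 2π): 5850π.

Therefore ∯_{∂V} F · n dS = 5850π.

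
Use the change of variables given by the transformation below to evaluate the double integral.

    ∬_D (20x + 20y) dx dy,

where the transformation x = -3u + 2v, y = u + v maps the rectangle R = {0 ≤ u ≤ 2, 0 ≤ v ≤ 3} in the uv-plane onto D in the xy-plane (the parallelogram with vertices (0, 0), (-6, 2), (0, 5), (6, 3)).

Compute the Jacobian determinant of (x, y) with respect to (u, v):

    ∂(x,y)/∂(u,v) = | -3  2 | = (-3)(1) - (2)(1) = -5.
                   | 1  1 |

Its absolute value is |J| = 5 (the area scaling factor).

Substituting x = -3u + 2v, y = u + v into the integrand,

    20x + 20y → -40u + 60v,

so the integral becomes

    ∬_R (-40u + 60v) · |J| du dv = ∫_0^2 ∫_0^3 (-200u + 300v) dv du.

Inner (v): 1350 - 600u.
Outer (u): 1500.

Therefore ∬_D (20x + 20y) dx dy = 1500.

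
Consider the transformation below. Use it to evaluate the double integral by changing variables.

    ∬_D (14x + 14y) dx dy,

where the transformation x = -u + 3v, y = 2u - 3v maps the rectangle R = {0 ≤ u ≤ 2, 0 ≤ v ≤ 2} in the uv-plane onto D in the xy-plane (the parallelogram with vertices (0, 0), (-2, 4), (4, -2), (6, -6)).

Compute the Jacobian determinant of (x, y) with respect to (u, v):

    ∂(x,y)/∂(u,v) = | -1  3 | = (-1)(-3) - (3)(2) = -3.
                   | 2  -3 |

Its absolute value is |J| = 3 (the area scaling factor).

Substituting x = -u + 3v, y = 2u - 3v into the integrand,

    14x + 14y → 14u,

so the integral becomes

    ∬_R (14u) · |J| du dv = ∫_0^2 ∫_0^2 (42u) dv du.

Inner (v): 84u.
Outer (u): 168.

Therefore ∬_D (14x + 14y) dx dy = 168.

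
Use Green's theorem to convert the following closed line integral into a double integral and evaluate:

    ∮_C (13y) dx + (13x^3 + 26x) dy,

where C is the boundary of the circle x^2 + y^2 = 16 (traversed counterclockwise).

Green's theorem converts the closed line integral into a double integral over the enclosed region D:

    ∮_C P dx + Q dy = ∬_D (∂Q/∂x - ∂P/∂y) dA.

Here P = 13y, Q = 13x^3 + 26x, so

    ∂Q/∂x = 39x^2 + 26,    ∂P/∂y = 13,
    ∂Q/∂x - ∂P/∂y = 39x^2 + 13.

D is the region x^2 + y^2 ≤ 16. Evaluating the double integral:

In polar coordinates (x = r cos θ, y = r sin θ, dA = r dr dθ) the integrand becomes 39r^2cos(θ)^2 + 13, so

    ∬_D (39x^2 + 13) dA = ∫_0^{2π} ∫_0^{4} (39r^2cos(θ)^2 + 13) · r dr dθ.

Inner (r from 0 to 4): 2496cos(θ)^2 + 104.
Outer (θ from 0 to 2π): 2704π.

Therefore ∮_C P dx + Q dy = 2704π.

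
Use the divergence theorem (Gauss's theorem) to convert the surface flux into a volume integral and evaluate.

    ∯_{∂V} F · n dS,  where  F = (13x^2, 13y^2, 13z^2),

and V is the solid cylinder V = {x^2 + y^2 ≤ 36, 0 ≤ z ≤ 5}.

By the divergence theorem,

    ∯_{∂V} F · n dS = ∭_V (∇ · F) dV.

Compute the divergence:
    ∇ · F = ∂F_x/∂x + ∂F_y/∂y + ∂F_z/∂z = 26x + 26y + 26z.

In cylindrical coordinates, x = r cos(θ), y = r sin(θ), z = z, dV = r dr dθ dz, with 0 ≤ r ≤ 6, 0 ≤ θ ≤ 2π, 0 ≤ z ≤ 5.

The integrand, after substitution and multiplying by the volume element, becomes (26sqrt(2)r sin(θ + π/4) + 26z) · r, so

    ∭_V (∇·F) dV = ∫_0^{2π} ∫_0^{6} ∫_0^{5} (26sqrt(2)r sin(θ + π/4) + 26z) · r dz dr dθ.

Inner (z from 0 to 5): 65r (2sqrt(2)r sin(θ + π/4) + 5).
Middle (r from 0 to 6): 9360sqrt(2)sin(θ + π/4) + 5850.
Outer (θ from 0 to 2π): 11700π.

Therefore ∯_{∂V} F · n dS = 11700π.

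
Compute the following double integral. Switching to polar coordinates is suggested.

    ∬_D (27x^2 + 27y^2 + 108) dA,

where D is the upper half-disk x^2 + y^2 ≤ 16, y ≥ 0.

The region D is 0 ≤ r ≤ 4, 0 ≤ θ ≤ π in polar coordinates, where x = r cos(θ), y = r sin(θ), and dA = r dr dθ.

Under the substitution, the integrand becomes 27r^2 + 108, so

    ∬_D (27x^2 + 27y^2 + 108) dA = ∫_{0}^{π} ∫_{0}^{4} (27r^2 + 108) · r dr dθ.

Inner integral (in r): ∫_{0}^{4} (27r^2 + 108) · r dr = 2592.

Outer integral (in θ): ∫_{0}^{π} (2592) dθ = 2592π.

Therefore ∬_D (27x^2 + 27y^2 + 108) dA = 2592π.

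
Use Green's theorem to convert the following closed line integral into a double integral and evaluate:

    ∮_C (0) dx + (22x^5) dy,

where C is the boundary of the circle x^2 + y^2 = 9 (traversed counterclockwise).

Green's theorem converts the closed line integral into a double integral over the enclosed region D:

    ∮_C P dx + Q dy = ∬_D (∂Q/∂x - ∂P/∂y) dA.

Here P = 0, Q = 22x^5, so

    ∂Q/∂x = 110x^4,    ∂P/∂y = 0,
    ∂Q/∂x - ∂P/∂y = 110x^4.

D is the region x^2 + y^2 ≤ 9. Evaluating the double integral:

In polar coordinates (x = r cos θ, y = r sin θ, dA = r dr dθ) the integrand becomes 110r^4cos(θ)^4, so

    ∬_D (110x^4) dA = ∫_0^{2π} ∫_0^{3} (110r^4cos(θ)^4) · r dr dθ.

Inner (r from 0 to 3): 13365cos(θ)^4.
Outer (θ from 0 to 2π): 40095π/4.

Therefore ∮_C P dx + Q dy = 40095π/4.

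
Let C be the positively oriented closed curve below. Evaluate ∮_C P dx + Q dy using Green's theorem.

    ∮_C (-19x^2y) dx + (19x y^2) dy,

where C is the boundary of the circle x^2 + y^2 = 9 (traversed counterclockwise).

Green's theorem converts the closed line integral into a double integral over the enclosed region D:

    ∮_C P dx + Q dy = ∬_D (∂Q/∂x - ∂P/∂y) dA.

Here P = -19x^2y, Q = 19x y^2, so

    ∂Q/∂x = 19y^2,    ∂P/∂y = -19x^2,
    ∂Q/∂x - ∂P/∂y = 19x^2 + 19y^2.

D is the region x^2 + y^2 ≤ 9. Evaluating the double integral:

In polar coordinates (x = r cos θ, y = r sin θ, dA = r dr dθ) the integrand becomes 19r^2, so

    ∬_D (19x^2 + 19y^2) dA = ∫_0^{2π} ∫_0^{3} (19r^2) · r dr dθ.

Inner (r from 0 to 3): 1539/4.
Outer (θ from 0 to 2π): 1539π/2.

Therefore ∮_C P dx + Q dy = 1539π/2.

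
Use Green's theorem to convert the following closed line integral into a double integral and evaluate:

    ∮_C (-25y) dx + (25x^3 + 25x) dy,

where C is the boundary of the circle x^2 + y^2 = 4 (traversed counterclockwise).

Green's theorem converts the closed line integral into a double integral over the enclosed region D:

    ∮_C P dx + Q dy = ∬_D (∂Q/∂x - ∂P/∂y) dA.

Here P = -25y, Q = 25x^3 + 25x, so

    ∂Q/∂x = 75x^2 + 25,    ∂P/∂y = -25,
    ∂Q/∂x - ∂P/∂y = 75x^2 + 50.

D is the region x^2 + y^2 ≤ 4. Evaluating the double integral:

In polar coordinates (x = r cos θ, y = r sin θ, dA = r dr dθ) the integrand becomes 75r^2cos(θ)^2 + 50, so

    ∬_D (75x^2 + 50) dA = ∫_0^{2π} ∫_0^{2} (75r^2cos(θ)^2 + 50) · r dr dθ.

Inner (r from 0 to 2): 300cos(θ)^2 + 100.
Outer (θ from 0 to 2π): 500π.

Therefore ∮_C P dx + Q dy = 500π.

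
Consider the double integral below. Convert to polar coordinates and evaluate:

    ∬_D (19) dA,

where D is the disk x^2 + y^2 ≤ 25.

The region D is 0 ≤ r ≤ 5, 0 ≤ θ ≤ 2π in polar coordinates, where x = r cos(θ), y = r sin(θ), and dA = r dr dθ.

Under the substitution, the integrand becomes 19, so

    ∬_D (19) dA = ∫_{0}^{2π} ∫_{0}^{5} (19) · r dr dθ.

Inner integral (in r): ∫_{0}^{5} (19) · r dr = 475/2.

Outer integral (in θ): ∫_{0}^{2π} (475/2) dθ = 475π.

Therefore ∬_D (19) dA = 475π.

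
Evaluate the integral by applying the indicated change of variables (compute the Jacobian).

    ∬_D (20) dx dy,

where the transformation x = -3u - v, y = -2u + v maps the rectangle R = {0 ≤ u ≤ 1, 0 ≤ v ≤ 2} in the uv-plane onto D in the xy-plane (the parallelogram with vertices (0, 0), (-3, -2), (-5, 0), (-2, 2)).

Compute the Jacobian determinant of (x, y) with respect to (u, v):

    ∂(x,y)/∂(u,v) = | -3  -1 | = (-3)(1) - (-1)(-2) = -5.
                   | -2  1 |

Its absolute value is |J| = 5 (the area scaling factor).

Substituting x = -3u - v, y = -2u + v into the integrand,

    20 → 20,

so the integral becomes

    ∬_R (20) · |J| du dv = ∫_0^1 ∫_0^2 (100) dv du.

Inner (v): 200.
Outer (u): 200.

Therefore ∬_D (20) dx dy = 200.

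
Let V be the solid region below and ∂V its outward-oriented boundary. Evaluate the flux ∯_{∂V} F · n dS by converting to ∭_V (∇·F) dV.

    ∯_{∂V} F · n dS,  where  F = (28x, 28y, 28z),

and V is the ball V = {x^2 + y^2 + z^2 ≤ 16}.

By the divergence theorem,

    ∯_{∂V} F · n dS = ∭_V (∇ · F) dV.

Compute the divergence:
    ∇ · F = ∂F_x/∂x + ∂F_y/∂y + ∂F_z/∂z = 28 + 28 + 28 = 84.

In spherical coordinates, x = ρ sin(φ) cos(θ), y = ρ sin(φ) sin(θ), z = ρ cos(φ), dV = ρ^2 sin(φ) dρ dφ dθ, with 0 ≤ ρ ≤ 4, 0 ≤ φ ≤ π, 0 ≤ θ ≤ 2π.

The integrand, after substitution and multiplying by the volume element, becomes (84) · ρ^2 sin(φ), so

    ∭_V (∇·F) dV = ∫_0^{2π} ∫_0^{π} ∫_0^{4} (84) · ρ^2 sin(φ) dρ dφ dθ.

Inner (ρ from 0 to 4): 1792sin(φ).
Middle (φ from 0 to π): 3584.
Outer (θ from 0 to 2π): 7168π.

Therefore ∯_{∂V} F · n dS = 7168π.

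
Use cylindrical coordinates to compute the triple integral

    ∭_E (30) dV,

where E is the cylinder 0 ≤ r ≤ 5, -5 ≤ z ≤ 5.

In cylindrical coordinates, x = r cos(θ), y = r sin(θ), z = z, and dV = r dr dθ dz.

The integrand becomes 30, so

    ∭_E (30) dV = ∫_{0}^{2π} ∫_{0}^{5} ∫_{-5}^{5} (30) · r dz dr dθ.

Inner (z): 300r.
Middle (r from 0 to 5): 3750.
Outer (θ): 7500π.

Therefore the triple integral equals 7500π.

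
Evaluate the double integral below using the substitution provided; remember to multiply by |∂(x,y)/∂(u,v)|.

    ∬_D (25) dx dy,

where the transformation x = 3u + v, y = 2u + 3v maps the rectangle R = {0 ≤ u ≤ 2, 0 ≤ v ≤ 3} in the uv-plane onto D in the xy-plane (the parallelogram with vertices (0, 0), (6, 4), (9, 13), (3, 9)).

Compute the Jacobian determinant of (x, y) with respect to (u, v):

    ∂(x,y)/∂(u,v) = | 3  1 | = (3)(3) - (1)(2) = 7.
                   | 2  3 |

Its absolute value is |J| = 7 (the area scaling factor).

Substituting x = 3u + v, y = 2u + 3v into the integrand,

    25 → 25,

so the integral becomes

    ∬_R (25) · |J| du dv = ∫_0^2 ∫_0^3 (175) dv du.

Inner (v): 525.
Outer (u): 1050.

Therefore ∬_D (25) dx dy = 1050.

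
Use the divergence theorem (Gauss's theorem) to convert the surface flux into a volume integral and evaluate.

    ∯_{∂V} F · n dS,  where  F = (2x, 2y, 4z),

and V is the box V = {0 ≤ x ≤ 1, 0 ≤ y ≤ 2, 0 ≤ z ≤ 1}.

By the divergence theorem,

    ∯_{∂V} F · n dS = ∭_V (∇ · F) dV.

Compute the divergence:
    ∇ · F = ∂F_x/∂x + ∂F_y/∂y + ∂F_z/∂z = 2 + 2 + 4 = 8.

V is a rectangular box, so dV = dx dy dz with 0 ≤ x ≤ 1, 0 ≤ y ≤ 2, 0 ≤ z ≤ 1.

Integrate (8) over V as an iterated integral:

    ∭_V (∇·F) dV = ∫_0^{1} ∫_0^{2} ∫_0^{1} (8) dz dy dx.

Inner (z from 0 to 1): 8.
Middle (y from 0 to 2): 16.
Outer (x from 0 to 1): 16.

Therefore ∯_{∂V} F · n dS = 16.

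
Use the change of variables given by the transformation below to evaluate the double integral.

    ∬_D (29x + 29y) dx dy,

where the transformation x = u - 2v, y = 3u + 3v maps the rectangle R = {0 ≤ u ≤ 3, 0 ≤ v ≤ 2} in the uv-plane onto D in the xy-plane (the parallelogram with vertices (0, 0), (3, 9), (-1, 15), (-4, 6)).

Compute the Jacobian determinant of (x, y) with respect to (u, v):

    ∂(x,y)/∂(u,v) = | 1  -2 | = (1)(3) - (-2)(3) = 9.
                   | 3  3 |

Its absolute value is |J| = 9 (the area scaling factor).

Substituting x = u - 2v, y = 3u + 3v into the integrand,

    29x + 29y → 116u + 29v,

so the integral becomes

    ∬_R (116u + 29v) · |J| du dv = ∫_0^3 ∫_0^2 (1044u + 261v) dv du.

Inner (v): 2088u + 522.
Outer (u): 10962.

Therefore ∬_D (29x + 29y) dx dy = 10962.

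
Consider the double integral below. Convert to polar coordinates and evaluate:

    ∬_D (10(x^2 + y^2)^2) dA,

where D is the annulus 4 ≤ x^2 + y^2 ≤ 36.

The region D is 2 ≤ r ≤ 6, 0 ≤ θ ≤ 2π in polar coordinates, where x = r cos(θ), y = r sin(θ), and dA = r dr dθ.

Under the substitution, the integrand becomes 10r^4, so

    ∬_D (10(x^2 + y^2)^2) dA = ∫_{0}^{2π} ∫_{2}^{6} (10r^4) · r dr dθ.

Inner integral (in r): ∫_{2}^{6} (10r^4) · r dr = 232960/3.

Outer integral (in θ): ∫_{0}^{2π} (232960/3) dθ = 465920π/3.

Therefore ∬_D (10(x^2 + y^2)^2) dA = 465920π/3.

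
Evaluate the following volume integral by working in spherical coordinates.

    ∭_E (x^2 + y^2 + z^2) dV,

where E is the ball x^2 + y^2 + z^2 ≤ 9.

In spherical coordinates, x = ρ sin(φ) cos(θ), y = ρ sin(φ) sin(θ), z = ρ cos(φ), and dV = ρ^2 sin(φ) dρ dφ dθ.

The integrand becomes ρ^2, so

    ∭_E (x^2 + y^2 + z^2) dV = ∫_{0}^{2π} ∫_{0}^{π} ∫_{0}^{3} (ρ^2) · ρ^2 sin(φ) dρ dφ dθ.

Inner (ρ): 243sin(φ)/5.
Middle (φ): 486/5.
Outer (θ): 972π/5.

Therefore the triple integral equals 972π/5.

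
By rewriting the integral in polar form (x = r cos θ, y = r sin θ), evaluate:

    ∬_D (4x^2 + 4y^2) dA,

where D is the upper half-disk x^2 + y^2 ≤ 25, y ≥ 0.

The region D is 0 ≤ r ≤ 5, 0 ≤ θ ≤ π in polar coordinates, where x = r cos(θ), y = r sin(θ), and dA = r dr dθ.

Under the substitution, the integrand becomes 4r^2, so

    ∬_D (4x^2 + 4y^2) dA = ∫_{0}^{π} ∫_{0}^{5} (4r^2) · r dr dθ.

Inner integral (in r): ∫_{0}^{5} (4r^2) · r dr = 625.

Outer integral (in θ): ∫_{0}^{π} (625) dθ = 625π.

Therefore ∬_D (4x^2 + 4y^2) dA = 625π.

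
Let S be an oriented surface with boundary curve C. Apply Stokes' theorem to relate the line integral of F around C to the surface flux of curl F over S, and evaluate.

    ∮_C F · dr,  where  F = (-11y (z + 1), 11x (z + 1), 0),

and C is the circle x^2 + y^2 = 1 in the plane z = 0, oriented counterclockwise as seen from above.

Let S be the flat disk x^2 + y^2 ≤ 1 in the plane z = 0, with upward unit normal n̂ = ẑ. By Stokes' theorem,

    ∮_C F · dr = ∬_S (∇ × F) · n̂ dS = ∬_D (curl F)_z dA,

where D is the disk x^2 + y^2 ≤ 1.

Compute the curl of F = (-11y (z + 1), 11x (z + 1), 0):
    (∇ × F)_x = ∂F_z/∂y - ∂F_y/∂z = -11x,
    (∇ × F)_y = ∂F_x/∂z - ∂F_z/∂x = -11y,
    (∇ × F)_z = ∂F_y/∂x - ∂F_x/∂y = 22z + 22.

On z = 0, (curl F)_z = 22.

Convert to polar (x = r cos θ, y = r sin θ, dA = r dr dθ); the integrand becomes 22, so

    ∬_D (curl F)_z dA = ∫_0^{2π} ∫_0^{1} (22) · r dr dθ.

Inner (r from 0 to 1): 11.
Outer (θ from 0 to 2π): 22π.

Therefore ∮_C F · dr = 22π.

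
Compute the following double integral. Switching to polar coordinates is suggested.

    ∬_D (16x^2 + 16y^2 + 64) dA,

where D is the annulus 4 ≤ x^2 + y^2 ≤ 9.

The region D is 2 ≤ r ≤ 3, 0 ≤ θ ≤ 2π in polar coordinates, where x = r cos(θ), y = r sin(θ), and dA = r dr dθ.

Under the substitution, the integrand becomes 16r^2 + 64, so

    ∬_D (16x^2 + 16y^2 + 64) dA = ∫_{0}^{2π} ∫_{2}^{3} (16r^2 + 64) · r dr dθ.

Inner integral (in r): ∫_{2}^{3} (16r^2 + 64) · r dr = 420.

Outer integral (in θ): ∫_{0}^{2π} (420) dθ = 840π.

Therefore ∬_D (16x^2 + 16y^2 + 64) dA = 840π.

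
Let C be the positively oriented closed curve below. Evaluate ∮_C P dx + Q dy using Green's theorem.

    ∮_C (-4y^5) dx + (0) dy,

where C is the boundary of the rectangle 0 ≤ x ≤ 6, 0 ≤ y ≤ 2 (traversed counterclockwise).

Green's theorem converts the closed line integral into a double integral over the enclosed region D:

    ∮_C P dx + Q dy = ∬_D (∂Q/∂x - ∂P/∂y) dA.

Here P = -4y^5, Q = 0, so

    ∂Q/∂x = 0,    ∂P/∂y = -20y^4,
    ∂Q/∂x - ∂P/∂y = 20y^4.

D is the region 0 ≤ x ≤ 6, 0 ≤ y ≤ 2. Evaluating the double integral:

    ∬_D (20y^4) dA = ∫_0^{6} ∫_0^{2} (20y^4) dy dx.

Inner (y from 0 to 2): 128.
Outer (x from 0 to 6): 768.

Therefore ∮_C P dx + Q dy = 768.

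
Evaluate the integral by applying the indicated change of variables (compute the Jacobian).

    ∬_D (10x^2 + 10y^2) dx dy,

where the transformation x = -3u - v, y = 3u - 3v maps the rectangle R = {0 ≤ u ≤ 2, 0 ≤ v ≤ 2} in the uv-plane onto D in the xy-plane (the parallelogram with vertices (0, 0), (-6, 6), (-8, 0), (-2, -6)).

Compute the Jacobian determinant of (x, y) with respect to (u, v):

    ∂(x,y)/∂(u,v) = | -3  -1 | = (-3)(-3) - (-1)(3) = 12.
                   | 3  -3 |

Its absolute value is |J| = 12 (the area scaling factor).

Substituting x = -3u - v, y = 3u - 3v into the integrand,

    10x^2 + 10y^2 → 180u^2 - 120u v + 100v^2,

so the integral becomes

    ∬_R (180u^2 - 120u v + 100v^2) · |J| du dv = ∫_0^2 ∫_0^2 (2160u^2 - 1440u v + 1200v^2) dv du.

Inner (v): 4320u^2 - 2880u + 3200.
Outer (u): 12160.

Therefore ∬_D (10x^2 + 10y^2) dx dy = 12160.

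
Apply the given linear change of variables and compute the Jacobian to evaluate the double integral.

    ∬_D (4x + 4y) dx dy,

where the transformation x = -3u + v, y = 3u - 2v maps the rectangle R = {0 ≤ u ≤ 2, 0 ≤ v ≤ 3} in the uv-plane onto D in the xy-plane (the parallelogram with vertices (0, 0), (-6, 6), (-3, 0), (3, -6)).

Compute the Jacobian determinant of (x, y) with respect to (u, v):

    ∂(x,y)/∂(u,v) = | -3  1 | = (-3)(-2) - (1)(3) = 3.
                   | 3  -2 |

Its absolute value is |J| = 3 (the area scaling factor).

Substituting x = -3u + v, y = 3u - 2v into the integrand,

    4x + 4y → -4v,

so the integral becomes

    ∬_R (-4v) · |J| du dv = ∫_0^2 ∫_0^3 (-12v) dv du.

Inner (v): -54.
Outer (u): -108.

Therefore ∬_D (4x + 4y) dx dy = -108.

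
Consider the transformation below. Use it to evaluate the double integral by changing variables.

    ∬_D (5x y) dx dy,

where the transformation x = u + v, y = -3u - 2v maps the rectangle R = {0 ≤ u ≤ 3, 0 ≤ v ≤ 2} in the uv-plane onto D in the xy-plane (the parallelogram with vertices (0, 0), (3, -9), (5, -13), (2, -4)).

Compute the Jacobian determinant of (x, y) with respect to (u, v):

    ∂(x,y)/∂(u,v) = | 1  1 | = (1)(-2) - (1)(-3) = 1.
                   | -3  -2 |

Its absolute value is |J| = 1 (the area scaling factor).

Substituting x = u + v, y = -3u - 2v into the integrand,

    5x y → -15u^2 - 25u v - 10v^2,

so the integral becomes

    ∬_R (-15u^2 - 25u v - 10v^2) · |J| du dv = ∫_0^3 ∫_0^2 (-15u^2 - 25u v - 10v^2) dv du.

Inner (v): -30u^2 - 50u - 80/3.
Outer (u): -575.

Therefore ∬_D (5x y) dx dy = -575.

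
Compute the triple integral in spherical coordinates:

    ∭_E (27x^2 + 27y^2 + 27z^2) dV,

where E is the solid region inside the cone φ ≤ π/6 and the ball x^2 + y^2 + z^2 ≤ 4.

In spherical coordinates, x = ρ sin(φ) cos(θ), y = ρ sin(φ) sin(θ), z = ρ cos(φ), and dV = ρ^2 sin(φ) dρ dφ dθ.

The integrand becomes 27ρ^2, so

    ∭_E (27x^2 + 27y^2 + 27z^2) dV = ∫_{0}^{2π} ∫_{0}^{π/6} ∫_{0}^{2} (27ρ^2) · ρ^2 sin(φ) dρ dφ dθ.

Inner (ρ): 864sin(φ)/5.
Middle (φ): 864/5 - 432sqrt(3)/5.
Outer (θ): 864π (2 - sqrt(3))/5.

Therefore the triple integral equals 864π (2 - sqrt(3))/5.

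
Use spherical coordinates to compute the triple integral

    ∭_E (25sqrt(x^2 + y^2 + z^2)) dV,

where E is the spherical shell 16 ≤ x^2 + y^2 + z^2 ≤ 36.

In spherical coordinates, x = ρ sin(φ) cos(θ), y = ρ sin(φ) sin(θ), z = ρ cos(φ), and dV = ρ^2 sin(φ) dρ dφ dθ.

The integrand becomes 25ρ, so

    ∭_E (25sqrt(x^2 + y^2 + z^2)) dV = ∫_{0}^{2π} ∫_{0}^{π} ∫_{4}^{6} (25ρ) · ρ^2 sin(φ) dρ dφ dθ.

Inner (ρ): 6500sin(φ).
Middle (φ): 13000.
Outer (θ): 26000π.

Therefore the triple integral equals 26000π.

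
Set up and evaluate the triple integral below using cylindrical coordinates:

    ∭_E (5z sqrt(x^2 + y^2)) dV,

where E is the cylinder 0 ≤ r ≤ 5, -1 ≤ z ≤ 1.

In cylindrical coordinates, x = r cos(θ), y = r sin(θ), z = z, and dV = r dr dθ dz.

The integrand becomes 5r z, so

    ∭_E (5z sqrt(x^2 + y^2)) dV = ∫_{0}^{2π} ∫_{0}^{5} ∫_{-1}^{1} (5r z) · r dz dr dθ.

Inner (z): 0.
Middle (r from 0 to 5): 0.
Outer (θ): 0.

Therefore the triple integral equals 0.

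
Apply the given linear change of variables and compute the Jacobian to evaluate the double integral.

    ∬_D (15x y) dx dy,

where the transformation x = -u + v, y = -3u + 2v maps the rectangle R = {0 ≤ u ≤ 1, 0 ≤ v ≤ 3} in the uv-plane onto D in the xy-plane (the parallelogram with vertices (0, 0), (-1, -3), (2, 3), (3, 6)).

Compute the Jacobian determinant of (x, y) with respect to (u, v):

    ∂(x,y)/∂(u,v) = | -1  1 | = (-1)(2) - (1)(-3) = 1.
                   | -3  2 |

Its absolute value is |J| = 1 (the area scaling factor).

Substituting x = -u + v, y = -3u + 2v into the integrand,

    15x y → 45u^2 - 75u v + 30v^2,

so the integral becomes

    ∬_R (45u^2 - 75u v + 30v^2) · |J| du dv = ∫_0^1 ∫_0^3 (45u^2 - 75u v + 30v^2) dv du.

Inner (v): 135u^2 - 675u/2 + 270.
Outer (u): 585/4.

Therefore ∬_D (15x y) dx dy = 585/4.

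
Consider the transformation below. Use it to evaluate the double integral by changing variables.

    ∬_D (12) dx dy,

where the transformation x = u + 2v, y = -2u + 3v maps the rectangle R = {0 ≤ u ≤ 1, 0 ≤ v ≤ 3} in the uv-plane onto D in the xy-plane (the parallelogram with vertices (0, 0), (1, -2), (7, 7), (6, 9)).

Compute the Jacobian determinant of (x, y) with respect to (u, v):

    ∂(x,y)/∂(u,v) = | 1  2 | = (1)(3) - (2)(-2) = 7.
                   | -2  3 |

Its absolute value is |J| = 7 (the area scaling factor).

Substituting x = u + 2v, y = -2u + 3v into the integrand,

    12 → 12,

so the integral becomes

    ∬_R (12) · |J| du dv = ∫_0^1 ∫_0^3 (84) dv du.

Inner (v): 252.
Outer (u): 252.

Therefore ∬_D (12) dx dy = 252.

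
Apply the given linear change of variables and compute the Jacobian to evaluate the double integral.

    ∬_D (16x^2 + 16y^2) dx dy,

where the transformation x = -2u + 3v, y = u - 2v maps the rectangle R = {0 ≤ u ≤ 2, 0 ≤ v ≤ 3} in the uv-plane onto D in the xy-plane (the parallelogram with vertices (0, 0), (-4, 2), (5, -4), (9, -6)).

Compute the Jacobian determinant of (x, y) with respect to (u, v):

    ∂(x,y)/∂(u,v) = | -2  3 | = (-2)(-2) - (3)(1) = 1.
                   | 1  -2 |

Its absolute value is |J| = 1 (the area scaling factor).

Substituting x = -2u + 3v, y = u - 2v into the integrand,

    16x^2 + 16y^2 → 80u^2 - 256u v + 208v^2,

so the integral becomes

    ∬_R (80u^2 - 256u v + 208v^2) · |J| du dv = ∫_0^2 ∫_0^3 (80u^2 - 256u v + 208v^2) dv du.

Inner (v): 240u^2 - 1152u + 1872.
Outer (u): 2080.

Therefore ∬_D (16x^2 + 16y^2) dx dy = 2080.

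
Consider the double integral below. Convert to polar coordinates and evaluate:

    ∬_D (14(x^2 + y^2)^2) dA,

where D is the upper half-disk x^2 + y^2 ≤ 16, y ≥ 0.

The region D is 0 ≤ r ≤ 4, 0 ≤ θ ≤ π in polar coordinates, where x = r cos(θ), y = r sin(θ), and dA = r dr dθ.

Under the substitution, the integrand becomes 14r^4, so

    ∬_D (14(x^2 + y^2)^2) dA = ∫_{0}^{π} ∫_{0}^{4} (14r^4) · r dr dθ.

Inner integral (in r): ∫_{0}^{4} (14r^4) · r dr = 28672/3.

Outer integral (in θ): ∫_{0}^{π} (28672/3) dθ = 28672π/3.

Therefore ∬_D (14(x^2 + y^2)^2) dA = 28672π/3.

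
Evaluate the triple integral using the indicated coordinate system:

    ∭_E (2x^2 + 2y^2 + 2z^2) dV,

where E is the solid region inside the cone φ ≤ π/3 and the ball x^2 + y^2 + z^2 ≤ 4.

In spherical coordinates, x = ρ sin(φ) cos(θ), y = ρ sin(φ) sin(θ), z = ρ cos(φ), and dV = ρ^2 sin(φ) dρ dφ dθ.

The integrand becomes 2ρ^2, so

    ∭_E (2x^2 + 2y^2 + 2z^2) dV = ∫_{0}^{2π} ∫_{0}^{π/3} ∫_{0}^{2} (2ρ^2) · ρ^2 sin(φ) dρ dφ dθ.

Inner (ρ): 64sin(φ)/5.
Middle (φ): 32/5.
Outer (θ): 64π/5.

Therefore the triple integral equals 64π/5.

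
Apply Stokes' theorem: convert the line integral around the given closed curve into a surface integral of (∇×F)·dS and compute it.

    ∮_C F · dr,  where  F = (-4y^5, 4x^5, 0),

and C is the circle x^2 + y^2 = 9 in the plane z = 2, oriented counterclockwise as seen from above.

Let S be the flat disk x^2 + y^2 ≤ 9 in the plane z = 2, with upward unit normal n̂ = ẑ. By Stokes' theorem,

    ∮_C F · dr = ∬_S (∇ × F) · n̂ dS = ∬_D (curl F)_z dA,

where D is the disk x^2 + y^2 ≤ 9.

Compute the curl of F = (-4y^5, 4x^5, 0):
    (∇ × F)_x = ∂F_z/∂y - ∂F_y/∂z = 0,
    (∇ × F)_y = ∂F_x/∂z - ∂F_z/∂x = 0,
    (∇ × F)_z = ∂F_y/∂x - ∂F_x/∂y = 20x^4 + 20y^4.

On z = 2, (curl F)_z = 20x^4 + 20y^4.

Convert to polar (x = r cos θ, y = r sin θ, dA = r dr dθ); the integrand becomes 20r^4(sin(θ)^4 + cos(θ)^4), so

    ∬_D (curl F)_z dA = ∫_0^{2π} ∫_0^{3} (20r^4(sin(θ)^4 + cos(θ)^4)) · r dr dθ.

Inner (r from 0 to 3): 2430sin(θ)^4 + 2430cos(θ)^4.
Outer (θ from 0 to 2π): 3645π.

Therefore ∮_C F · dr = 3645π.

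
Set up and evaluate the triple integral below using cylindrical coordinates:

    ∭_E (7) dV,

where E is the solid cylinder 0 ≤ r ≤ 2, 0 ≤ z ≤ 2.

In cylindrical coordinates, x = r cos(θ), y = r sin(θ), z = z, and dV = r dr dθ dz.

The integrand becomes 7, so

    ∭_E (7) dV = ∫_{0}^{2π} ∫_{0}^{2} ∫_{0}^{2} (7) · r dz dr dθ.

Inner (z): 14r.
Middle (r from 0 to 2): 28.
Outer (θ): 56π.

Therefore the triple integral equals 56π.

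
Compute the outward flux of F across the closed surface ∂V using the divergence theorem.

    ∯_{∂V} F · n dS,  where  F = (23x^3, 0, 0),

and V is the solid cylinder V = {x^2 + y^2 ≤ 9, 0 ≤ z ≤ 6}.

By the divergence theorem,

    ∯_{∂V} F · n dS = ∭_V (∇ · F) dV.

Compute the divergence:
    ∇ · F = ∂F_x/∂x + ∂F_y/∂y + ∂F_z/∂z = 69x^2 + 0 + 0 = 69x^2.

In cylindrical coordinates, x = r cos(θ), y = r sin(θ), z = z, dV = r dr dθ dz, with 0 ≤ r ≤ 3, 0 ≤ θ ≤ 2π, 0 ≤ z ≤ 6.

The integrand, after substitution and multiplying by the volume element, becomes (69r^2cos(θ)^2) · r, so

    ∭_V (∇·F) dV = ∫_0^{2π} ∫_0^{3} ∫_0^{6} (69r^2cos(θ)^2) · r dz dr dθ.

Inner (z from 0 to 6): 414r^3cos(θ)^2.
Middle (r from 0 to 3): 16767cos(θ)^2/2.
Outer (θ from 0 to 2π): 16767π/2.

Therefore ∯_{∂V} F · n dS = 16767π/2.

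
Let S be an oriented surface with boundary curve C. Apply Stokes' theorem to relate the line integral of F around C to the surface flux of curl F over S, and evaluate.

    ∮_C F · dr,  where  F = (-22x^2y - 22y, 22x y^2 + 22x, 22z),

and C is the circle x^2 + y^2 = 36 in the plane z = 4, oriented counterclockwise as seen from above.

Let S be the flat disk x^2 + y^2 ≤ 36 in the plane z = 4, with upward unit normal n̂ = ẑ. By Stokes' theorem,

    ∮_C F · dr = ∬_S (∇ × F) · n̂ dS = ∬_D (curl F)_z dA,

where D is the disk x^2 + y^2 ≤ 36.

Compute the curl of F = (-22x^2y - 22y, 22x y^2 + 22x, 22z):
    (∇ × F)_x = ∂F_z/∂y - ∂F_y/∂z = 0,
    (∇ × F)_y = ∂F_x/∂z - ∂F_z/∂x = 0,
    (∇ × F)_z = ∂F_y/∂x - ∂F_x/∂y = 22x^2 + 22y^2 + 44.

On z = 4, (curl F)_z = 22x^2 + 22y^2 + 44.

Convert to polar (x = r cos θ, y = r sin θ, dA = r dr dθ); the integrand becomes 22r^2 + 44, so

    ∬_D (curl F)_z dA = ∫_0^{2π} ∫_0^{6} (22r^2 + 44) · r dr dθ.

Inner (r from 0 to 6): 7920.
Outer (θ from 0 to 2π): 15840π.

Therefore ∮_C F · dr = 15840π.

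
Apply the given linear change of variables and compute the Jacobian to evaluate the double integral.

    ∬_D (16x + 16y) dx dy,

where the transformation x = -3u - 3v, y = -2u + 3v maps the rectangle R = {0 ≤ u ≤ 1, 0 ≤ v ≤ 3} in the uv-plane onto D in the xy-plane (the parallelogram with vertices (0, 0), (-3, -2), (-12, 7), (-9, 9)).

Compute the Jacobian determinant of (x, y) with respect to (u, v):

    ∂(x,y)/∂(u,v) = | -3  -3 | = (-3)(3) - (-3)(-2) = -15.
                   | -2  3 |

Its absolute value is |J| = 15 (the area scaling factor).

Substituting x = -3u - 3v, y = -2u + 3v into the integrand,

    16x + 16y → -80u,

so the integral becomes

    ∬_R (-80u) · |J| du dv = ∫_0^1 ∫_0^3 (-1200u) dv du.

Inner (v): -3600u.
Outer (u): -1800.

Therefore ∬_D (16x + 16y) dx dy = -1800.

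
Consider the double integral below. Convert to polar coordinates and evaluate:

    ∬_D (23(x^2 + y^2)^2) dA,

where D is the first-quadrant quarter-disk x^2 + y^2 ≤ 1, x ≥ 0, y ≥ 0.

The region D is 0 ≤ r ≤ 1, 0 ≤ θ ≤ π/2 in polar coordinates, where x = r cos(θ), y = r sin(θ), and dA = r dr dθ.

Under the substitution, the integrand becomes 23r^4, so

    ∬_D (23(x^2 + y^2)^2) dA = ∫_{0}^{π/2} ∫_{0}^{1} (23r^4) · r dr dθ.

Inner integral (in r): ∫_{0}^{1} (23r^4) · r dr = 23/6.

Outer integral (in θ): ∫_{0}^{π/2} (23/6) dθ = 23π/12.

Therefore ∬_D (23(x^2 + y^2)^2) dA = 23π/12.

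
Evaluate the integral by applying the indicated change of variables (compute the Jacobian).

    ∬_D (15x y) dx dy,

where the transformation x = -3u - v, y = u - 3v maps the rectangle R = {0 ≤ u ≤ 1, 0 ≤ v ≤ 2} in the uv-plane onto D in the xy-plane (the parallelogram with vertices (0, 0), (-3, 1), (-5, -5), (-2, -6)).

Compute the Jacobian determinant of (x, y) with respect to (u, v):

    ∂(x,y)/∂(u,v) = | -3  -1 | = (-3)(-3) - (-1)(1) = 10.
                   | 1  -3 |

Its absolute value is |J| = 10 (the area scaling factor).

Substituting x = -3u - v, y = u - 3v into the integrand,

    15x y → -45u^2 + 120u v + 45v^2,

so the integral becomes

    ∬_R (-45u^2 + 120u v + 45v^2) · |J| du dv = ∫_0^1 ∫_0^2 (-450u^2 + 1200u v + 450v^2) dv du.

Inner (v): -900u^2 + 2400u + 1200.
Outer (u): 2100.

Therefore ∬_D (15x y) dx dy = 2100.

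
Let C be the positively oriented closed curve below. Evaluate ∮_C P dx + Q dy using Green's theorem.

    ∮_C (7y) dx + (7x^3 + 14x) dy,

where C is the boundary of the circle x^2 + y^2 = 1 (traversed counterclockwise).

Green's theorem converts the closed line integral into a double integral over the enclosed region D:

    ∮_C P dx + Q dy = ∬_D (∂Q/∂x - ∂P/∂y) dA.

Here P = 7y, Q = 7x^3 + 14x, so

    ∂Q/∂x = 21x^2 + 14,    ∂P/∂y = 7,
    ∂Q/∂x - ∂P/∂y = 21x^2 + 7.

D is the region x^2 + y^2 ≤ 1. Evaluating the double integral:

In polar coordinates (x = r cos θ, y = r sin θ, dA = r dr dθ) the integrand becomes 21r^2cos(θ)^2 + 7, so

    ∬_D (21x^2 + 7) dA = ∫_0^{2π} ∫_0^{1} (21r^2cos(θ)^2 + 7) · r dr dθ.

Inner (r from 0 to 1): 21cos(θ)^2/4 + 7/2.
Outer (θ from 0 to 2π): 49π/4.

Therefore ∮_C P dx + Q dy = 49π/4.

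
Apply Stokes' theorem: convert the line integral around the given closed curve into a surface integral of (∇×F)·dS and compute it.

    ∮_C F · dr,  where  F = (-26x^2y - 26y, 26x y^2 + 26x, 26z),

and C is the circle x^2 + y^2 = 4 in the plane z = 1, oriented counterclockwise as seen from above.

Let S be the flat disk x^2 + y^2 ≤ 4 in the plane z = 1, with upward unit normal n̂ = ẑ. By Stokes' theorem,

    ∮_C F · dr = ∬_S (∇ × F) · n̂ dS = ∬_D (curl F)_z dA,

where D is the disk x^2 + y^2 ≤ 4.

Compute the curl of F = (-26x^2y - 26y, 26x y^2 + 26x, 26z):
    (∇ × F)_x = ∂F_z/∂y - ∂F_y/∂z = 0,
    (∇ × F)_y = ∂F_x/∂z - ∂F_z/∂x = 0,
    (∇ × F)_z = ∂F_y/∂x - ∂F_x/∂y = 26x^2 + 26y^2 + 52.

On z = 1, (curl F)_z = 26x^2 + 26y^2 + 52.

Convert to polar (x = r cos θ, y = r sin θ, dA = r dr dθ); the integrand becomes 26r^2 + 52, so

    ∬_D (curl F)_z dA = ∫_0^{2π} ∫_0^{2} (26r^2 + 52) · r dr dθ.

Inner (r from 0 to 2): 208.
Outer (θ from 0 to 2π): 416π.

Therefore ∮_C F · dr = 416π.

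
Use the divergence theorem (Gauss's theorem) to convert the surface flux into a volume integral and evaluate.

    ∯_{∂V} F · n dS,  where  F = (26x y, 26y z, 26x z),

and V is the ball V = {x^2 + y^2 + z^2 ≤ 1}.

By the divergence theorem,

    ∯_{∂V} F · n dS = ∭_V (∇ · F) dV.

Compute the divergence:
    ∇ · F = ∂F_x/∂x + ∂F_y/∂y + ∂F_z/∂z = 26y + 26z + 26x = 26x + 26y + 26z.

In spherical coordinates, x = ρ sin(φ) cos(θ), y = ρ sin(φ) sin(θ), z = ρ cos(φ), dV = ρ^2 sin(φ) dρ dφ dθ, with 0 ≤ ρ ≤ 1, 0 ≤ φ ≤ π, 0 ≤ θ ≤ 2π.

The integrand, after substitution and multiplying by the volume element, becomes (26ρ (sqrt(2)sin(φ)sin(θ + π/4) + cos(φ))) · ρ^2 sin(φ), so

    ∭_V (∇·F) dV = ∫_0^{2π} ∫_0^{π} ∫_0^{1} (26ρ (sqrt(2)sin(φ)sin(θ + π/4) + cos(φ))) · ρ^2 sin(φ) dρ dφ dθ.

Inner (ρ from 0 to 1): 13(sqrt(2)sin(φ)sin(θ + π/4) + cos(φ))sin(φ)/2.
Middle (φ from 0 to π): 13sqrt(2)π sin(θ + π/4)/4.
Outer (θ from 0 to 2π): 0.

Therefore ∯_{∂V} F · n dS = 0.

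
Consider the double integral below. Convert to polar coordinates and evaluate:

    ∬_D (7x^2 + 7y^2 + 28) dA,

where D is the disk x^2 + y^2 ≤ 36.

The region D is 0 ≤ r ≤ 6, 0 ≤ θ ≤ 2π in polar coordinates, where x = r cos(θ), y = r sin(θ), and dA = r dr dθ.

Under the substitution, the integrand becomes 7r^2 + 28, so

    ∬_D (7x^2 + 7y^2 + 28) dA = ∫_{0}^{2π} ∫_{0}^{6} (7r^2 + 28) · r dr dθ.

Inner integral (in r): ∫_{0}^{6} (7r^2 + 28) · r dr = 2772.

Outer integral (in θ): ∫_{0}^{2π} (2772) dθ = 5544π.

Therefore ∬_D (7x^2 + 7y^2 + 28) dA = 5544π.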